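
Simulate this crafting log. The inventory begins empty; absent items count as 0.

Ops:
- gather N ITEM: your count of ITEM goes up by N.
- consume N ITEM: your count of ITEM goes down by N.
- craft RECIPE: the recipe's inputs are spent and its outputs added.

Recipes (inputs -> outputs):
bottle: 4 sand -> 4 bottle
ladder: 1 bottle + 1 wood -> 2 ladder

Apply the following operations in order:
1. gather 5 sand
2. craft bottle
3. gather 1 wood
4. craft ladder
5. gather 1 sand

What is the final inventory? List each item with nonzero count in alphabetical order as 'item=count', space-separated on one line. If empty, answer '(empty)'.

Answer: bottle=3 ladder=2 sand=2

Derivation:
After 1 (gather 5 sand): sand=5
After 2 (craft bottle): bottle=4 sand=1
After 3 (gather 1 wood): bottle=4 sand=1 wood=1
After 4 (craft ladder): bottle=3 ladder=2 sand=1
After 5 (gather 1 sand): bottle=3 ladder=2 sand=2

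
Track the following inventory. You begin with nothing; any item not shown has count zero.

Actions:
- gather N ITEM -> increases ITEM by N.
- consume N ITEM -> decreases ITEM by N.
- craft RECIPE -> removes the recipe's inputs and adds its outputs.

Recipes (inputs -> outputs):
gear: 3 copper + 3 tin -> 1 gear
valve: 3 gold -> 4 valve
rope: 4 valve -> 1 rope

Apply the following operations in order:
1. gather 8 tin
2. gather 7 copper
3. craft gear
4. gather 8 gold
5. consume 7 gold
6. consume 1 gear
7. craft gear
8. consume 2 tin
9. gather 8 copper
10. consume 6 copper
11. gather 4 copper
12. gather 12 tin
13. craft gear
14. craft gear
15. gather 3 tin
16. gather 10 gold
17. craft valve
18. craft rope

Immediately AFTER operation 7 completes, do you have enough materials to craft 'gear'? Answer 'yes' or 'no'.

After 1 (gather 8 tin): tin=8
After 2 (gather 7 copper): copper=7 tin=8
After 3 (craft gear): copper=4 gear=1 tin=5
After 4 (gather 8 gold): copper=4 gear=1 gold=8 tin=5
After 5 (consume 7 gold): copper=4 gear=1 gold=1 tin=5
After 6 (consume 1 gear): copper=4 gold=1 tin=5
After 7 (craft gear): copper=1 gear=1 gold=1 tin=2

Answer: no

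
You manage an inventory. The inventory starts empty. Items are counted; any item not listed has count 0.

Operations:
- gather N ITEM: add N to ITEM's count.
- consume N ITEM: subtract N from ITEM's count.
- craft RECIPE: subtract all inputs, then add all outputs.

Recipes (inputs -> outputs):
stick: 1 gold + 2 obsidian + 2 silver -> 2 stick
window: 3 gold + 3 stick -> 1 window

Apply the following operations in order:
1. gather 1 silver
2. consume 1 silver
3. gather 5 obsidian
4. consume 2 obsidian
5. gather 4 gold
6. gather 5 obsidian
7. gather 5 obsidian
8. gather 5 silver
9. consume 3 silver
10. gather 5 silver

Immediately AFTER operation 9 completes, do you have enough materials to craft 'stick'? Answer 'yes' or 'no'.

After 1 (gather 1 silver): silver=1
After 2 (consume 1 silver): (empty)
After 3 (gather 5 obsidian): obsidian=5
After 4 (consume 2 obsidian): obsidian=3
After 5 (gather 4 gold): gold=4 obsidian=3
After 6 (gather 5 obsidian): gold=4 obsidian=8
After 7 (gather 5 obsidian): gold=4 obsidian=13
After 8 (gather 5 silver): gold=4 obsidian=13 silver=5
After 9 (consume 3 silver): gold=4 obsidian=13 silver=2

Answer: yes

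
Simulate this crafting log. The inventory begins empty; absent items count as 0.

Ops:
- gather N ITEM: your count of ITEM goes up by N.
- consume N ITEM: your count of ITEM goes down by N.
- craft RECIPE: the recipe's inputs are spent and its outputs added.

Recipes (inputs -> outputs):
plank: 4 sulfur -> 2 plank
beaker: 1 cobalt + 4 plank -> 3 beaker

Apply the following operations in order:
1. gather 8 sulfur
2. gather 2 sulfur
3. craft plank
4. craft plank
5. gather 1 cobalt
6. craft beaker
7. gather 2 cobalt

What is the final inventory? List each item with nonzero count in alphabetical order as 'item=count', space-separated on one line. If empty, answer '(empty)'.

After 1 (gather 8 sulfur): sulfur=8
After 2 (gather 2 sulfur): sulfur=10
After 3 (craft plank): plank=2 sulfur=6
After 4 (craft plank): plank=4 sulfur=2
After 5 (gather 1 cobalt): cobalt=1 plank=4 sulfur=2
After 6 (craft beaker): beaker=3 sulfur=2
After 7 (gather 2 cobalt): beaker=3 cobalt=2 sulfur=2

Answer: beaker=3 cobalt=2 sulfur=2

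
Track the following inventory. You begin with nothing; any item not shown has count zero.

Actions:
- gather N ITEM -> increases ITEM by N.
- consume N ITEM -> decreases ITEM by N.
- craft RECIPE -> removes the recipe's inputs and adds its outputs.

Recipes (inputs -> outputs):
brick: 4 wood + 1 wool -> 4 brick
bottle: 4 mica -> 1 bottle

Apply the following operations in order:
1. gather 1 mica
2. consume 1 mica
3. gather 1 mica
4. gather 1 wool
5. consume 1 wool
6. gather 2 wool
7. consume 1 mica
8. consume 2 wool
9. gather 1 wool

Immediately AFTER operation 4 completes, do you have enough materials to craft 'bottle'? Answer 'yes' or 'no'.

Answer: no

Derivation:
After 1 (gather 1 mica): mica=1
After 2 (consume 1 mica): (empty)
After 3 (gather 1 mica): mica=1
After 4 (gather 1 wool): mica=1 wool=1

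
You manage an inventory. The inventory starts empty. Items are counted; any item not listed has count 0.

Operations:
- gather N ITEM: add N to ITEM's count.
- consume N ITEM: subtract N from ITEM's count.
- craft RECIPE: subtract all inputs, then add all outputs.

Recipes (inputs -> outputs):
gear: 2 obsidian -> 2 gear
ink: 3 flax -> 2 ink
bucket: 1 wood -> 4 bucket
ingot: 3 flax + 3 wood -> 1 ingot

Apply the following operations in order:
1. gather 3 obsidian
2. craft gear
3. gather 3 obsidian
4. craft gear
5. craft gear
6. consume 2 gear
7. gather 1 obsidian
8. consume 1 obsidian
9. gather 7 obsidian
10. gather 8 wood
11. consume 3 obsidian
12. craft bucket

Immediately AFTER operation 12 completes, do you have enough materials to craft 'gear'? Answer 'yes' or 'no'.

Answer: yes

Derivation:
After 1 (gather 3 obsidian): obsidian=3
After 2 (craft gear): gear=2 obsidian=1
After 3 (gather 3 obsidian): gear=2 obsidian=4
After 4 (craft gear): gear=4 obsidian=2
After 5 (craft gear): gear=6
After 6 (consume 2 gear): gear=4
After 7 (gather 1 obsidian): gear=4 obsidian=1
After 8 (consume 1 obsidian): gear=4
After 9 (gather 7 obsidian): gear=4 obsidian=7
After 10 (gather 8 wood): gear=4 obsidian=7 wood=8
After 11 (consume 3 obsidian): gear=4 obsidian=4 wood=8
After 12 (craft bucket): bucket=4 gear=4 obsidian=4 wood=7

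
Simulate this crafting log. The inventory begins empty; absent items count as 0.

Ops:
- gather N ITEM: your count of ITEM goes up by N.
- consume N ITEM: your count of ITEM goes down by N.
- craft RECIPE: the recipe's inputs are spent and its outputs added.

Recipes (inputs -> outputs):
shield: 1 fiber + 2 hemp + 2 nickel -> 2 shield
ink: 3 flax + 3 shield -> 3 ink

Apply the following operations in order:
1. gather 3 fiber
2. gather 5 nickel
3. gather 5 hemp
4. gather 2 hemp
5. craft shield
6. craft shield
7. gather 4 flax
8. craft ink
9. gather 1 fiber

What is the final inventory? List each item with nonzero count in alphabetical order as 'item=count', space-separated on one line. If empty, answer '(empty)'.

Answer: fiber=2 flax=1 hemp=3 ink=3 nickel=1 shield=1

Derivation:
After 1 (gather 3 fiber): fiber=3
After 2 (gather 5 nickel): fiber=3 nickel=5
After 3 (gather 5 hemp): fiber=3 hemp=5 nickel=5
After 4 (gather 2 hemp): fiber=3 hemp=7 nickel=5
After 5 (craft shield): fiber=2 hemp=5 nickel=3 shield=2
After 6 (craft shield): fiber=1 hemp=3 nickel=1 shield=4
After 7 (gather 4 flax): fiber=1 flax=4 hemp=3 nickel=1 shield=4
After 8 (craft ink): fiber=1 flax=1 hemp=3 ink=3 nickel=1 shield=1
After 9 (gather 1 fiber): fiber=2 flax=1 hemp=3 ink=3 nickel=1 shield=1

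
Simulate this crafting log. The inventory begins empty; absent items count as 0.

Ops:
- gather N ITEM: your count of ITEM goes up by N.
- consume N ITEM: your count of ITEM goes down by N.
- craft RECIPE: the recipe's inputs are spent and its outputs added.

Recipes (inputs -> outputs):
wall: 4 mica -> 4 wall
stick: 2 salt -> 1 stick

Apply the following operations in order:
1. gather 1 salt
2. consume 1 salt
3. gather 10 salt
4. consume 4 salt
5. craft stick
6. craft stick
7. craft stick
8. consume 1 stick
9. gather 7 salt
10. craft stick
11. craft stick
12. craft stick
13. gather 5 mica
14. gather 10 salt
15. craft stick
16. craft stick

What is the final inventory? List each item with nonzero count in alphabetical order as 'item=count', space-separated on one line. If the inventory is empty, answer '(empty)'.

Answer: mica=5 salt=7 stick=7

Derivation:
After 1 (gather 1 salt): salt=1
After 2 (consume 1 salt): (empty)
After 3 (gather 10 salt): salt=10
After 4 (consume 4 salt): salt=6
After 5 (craft stick): salt=4 stick=1
After 6 (craft stick): salt=2 stick=2
After 7 (craft stick): stick=3
After 8 (consume 1 stick): stick=2
After 9 (gather 7 salt): salt=7 stick=2
After 10 (craft stick): salt=5 stick=3
After 11 (craft stick): salt=3 stick=4
After 12 (craft stick): salt=1 stick=5
After 13 (gather 5 mica): mica=5 salt=1 stick=5
After 14 (gather 10 salt): mica=5 salt=11 stick=5
After 15 (craft stick): mica=5 salt=9 stick=6
After 16 (craft stick): mica=5 salt=7 stick=7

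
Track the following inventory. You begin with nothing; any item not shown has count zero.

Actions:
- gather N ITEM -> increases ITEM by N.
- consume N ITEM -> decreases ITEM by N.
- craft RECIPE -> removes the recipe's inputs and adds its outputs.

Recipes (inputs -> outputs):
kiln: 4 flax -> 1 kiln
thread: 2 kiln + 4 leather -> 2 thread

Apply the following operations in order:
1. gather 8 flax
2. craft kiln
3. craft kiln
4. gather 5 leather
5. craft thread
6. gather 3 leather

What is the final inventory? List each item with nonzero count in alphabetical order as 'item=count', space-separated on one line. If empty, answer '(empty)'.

Answer: leather=4 thread=2

Derivation:
After 1 (gather 8 flax): flax=8
After 2 (craft kiln): flax=4 kiln=1
After 3 (craft kiln): kiln=2
After 4 (gather 5 leather): kiln=2 leather=5
After 5 (craft thread): leather=1 thread=2
After 6 (gather 3 leather): leather=4 thread=2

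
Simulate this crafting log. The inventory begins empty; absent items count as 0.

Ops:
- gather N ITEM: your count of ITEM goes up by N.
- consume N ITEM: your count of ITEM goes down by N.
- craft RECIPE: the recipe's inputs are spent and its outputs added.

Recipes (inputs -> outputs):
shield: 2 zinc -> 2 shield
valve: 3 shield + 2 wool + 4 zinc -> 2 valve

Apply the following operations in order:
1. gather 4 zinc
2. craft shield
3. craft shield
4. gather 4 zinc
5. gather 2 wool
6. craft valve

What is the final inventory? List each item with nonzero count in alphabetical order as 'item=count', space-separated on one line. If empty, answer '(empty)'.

After 1 (gather 4 zinc): zinc=4
After 2 (craft shield): shield=2 zinc=2
After 3 (craft shield): shield=4
After 4 (gather 4 zinc): shield=4 zinc=4
After 5 (gather 2 wool): shield=4 wool=2 zinc=4
After 6 (craft valve): shield=1 valve=2

Answer: shield=1 valve=2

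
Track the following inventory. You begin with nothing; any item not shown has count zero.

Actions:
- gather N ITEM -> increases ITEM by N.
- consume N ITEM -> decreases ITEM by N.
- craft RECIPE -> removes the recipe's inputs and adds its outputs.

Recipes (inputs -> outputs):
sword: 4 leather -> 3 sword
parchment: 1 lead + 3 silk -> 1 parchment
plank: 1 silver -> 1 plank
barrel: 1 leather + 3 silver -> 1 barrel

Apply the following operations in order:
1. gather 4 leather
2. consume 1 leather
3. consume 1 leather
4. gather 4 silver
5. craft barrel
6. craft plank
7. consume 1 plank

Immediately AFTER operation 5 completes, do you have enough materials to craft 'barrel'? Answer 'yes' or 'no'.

After 1 (gather 4 leather): leather=4
After 2 (consume 1 leather): leather=3
After 3 (consume 1 leather): leather=2
After 4 (gather 4 silver): leather=2 silver=4
After 5 (craft barrel): barrel=1 leather=1 silver=1

Answer: no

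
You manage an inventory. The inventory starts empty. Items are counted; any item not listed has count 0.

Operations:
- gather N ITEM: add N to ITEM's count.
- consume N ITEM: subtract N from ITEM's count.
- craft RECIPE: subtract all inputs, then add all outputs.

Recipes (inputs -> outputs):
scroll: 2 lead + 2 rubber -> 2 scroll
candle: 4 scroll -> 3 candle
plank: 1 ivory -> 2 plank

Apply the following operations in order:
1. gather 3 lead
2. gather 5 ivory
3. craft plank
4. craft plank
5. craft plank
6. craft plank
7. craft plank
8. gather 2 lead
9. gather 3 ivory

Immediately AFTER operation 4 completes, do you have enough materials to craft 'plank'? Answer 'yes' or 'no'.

Answer: yes

Derivation:
After 1 (gather 3 lead): lead=3
After 2 (gather 5 ivory): ivory=5 lead=3
After 3 (craft plank): ivory=4 lead=3 plank=2
After 4 (craft plank): ivory=3 lead=3 plank=4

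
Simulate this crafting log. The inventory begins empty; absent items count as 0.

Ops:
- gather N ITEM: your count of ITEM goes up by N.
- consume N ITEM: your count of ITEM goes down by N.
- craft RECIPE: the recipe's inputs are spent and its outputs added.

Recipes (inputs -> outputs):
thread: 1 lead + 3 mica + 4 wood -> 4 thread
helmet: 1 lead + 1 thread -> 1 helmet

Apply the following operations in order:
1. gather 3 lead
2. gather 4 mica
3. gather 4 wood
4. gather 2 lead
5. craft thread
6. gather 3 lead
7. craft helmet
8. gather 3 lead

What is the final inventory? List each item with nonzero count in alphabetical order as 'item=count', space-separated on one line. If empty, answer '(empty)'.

Answer: helmet=1 lead=9 mica=1 thread=3

Derivation:
After 1 (gather 3 lead): lead=3
After 2 (gather 4 mica): lead=3 mica=4
After 3 (gather 4 wood): lead=3 mica=4 wood=4
After 4 (gather 2 lead): lead=5 mica=4 wood=4
After 5 (craft thread): lead=4 mica=1 thread=4
After 6 (gather 3 lead): lead=7 mica=1 thread=4
After 7 (craft helmet): helmet=1 lead=6 mica=1 thread=3
After 8 (gather 3 lead): helmet=1 lead=9 mica=1 thread=3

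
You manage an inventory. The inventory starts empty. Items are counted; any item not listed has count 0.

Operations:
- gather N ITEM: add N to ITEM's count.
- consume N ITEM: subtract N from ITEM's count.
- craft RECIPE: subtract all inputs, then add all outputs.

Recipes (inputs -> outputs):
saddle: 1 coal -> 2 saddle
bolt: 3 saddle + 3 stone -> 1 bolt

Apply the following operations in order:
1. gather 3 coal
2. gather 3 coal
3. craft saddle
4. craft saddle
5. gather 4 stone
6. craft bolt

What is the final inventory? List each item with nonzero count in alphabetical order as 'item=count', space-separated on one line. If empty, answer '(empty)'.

Answer: bolt=1 coal=4 saddle=1 stone=1

Derivation:
After 1 (gather 3 coal): coal=3
After 2 (gather 3 coal): coal=6
After 3 (craft saddle): coal=5 saddle=2
After 4 (craft saddle): coal=4 saddle=4
After 5 (gather 4 stone): coal=4 saddle=4 stone=4
After 6 (craft bolt): bolt=1 coal=4 saddle=1 stone=1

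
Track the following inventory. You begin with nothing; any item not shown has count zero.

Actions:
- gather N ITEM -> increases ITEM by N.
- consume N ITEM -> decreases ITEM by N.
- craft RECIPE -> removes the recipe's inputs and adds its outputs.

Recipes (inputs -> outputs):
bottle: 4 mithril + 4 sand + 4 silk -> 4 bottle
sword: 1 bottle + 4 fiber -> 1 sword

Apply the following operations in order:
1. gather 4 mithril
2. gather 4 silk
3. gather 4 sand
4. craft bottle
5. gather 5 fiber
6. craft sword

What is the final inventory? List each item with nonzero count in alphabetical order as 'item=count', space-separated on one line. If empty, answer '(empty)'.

After 1 (gather 4 mithril): mithril=4
After 2 (gather 4 silk): mithril=4 silk=4
After 3 (gather 4 sand): mithril=4 sand=4 silk=4
After 4 (craft bottle): bottle=4
After 5 (gather 5 fiber): bottle=4 fiber=5
After 6 (craft sword): bottle=3 fiber=1 sword=1

Answer: bottle=3 fiber=1 sword=1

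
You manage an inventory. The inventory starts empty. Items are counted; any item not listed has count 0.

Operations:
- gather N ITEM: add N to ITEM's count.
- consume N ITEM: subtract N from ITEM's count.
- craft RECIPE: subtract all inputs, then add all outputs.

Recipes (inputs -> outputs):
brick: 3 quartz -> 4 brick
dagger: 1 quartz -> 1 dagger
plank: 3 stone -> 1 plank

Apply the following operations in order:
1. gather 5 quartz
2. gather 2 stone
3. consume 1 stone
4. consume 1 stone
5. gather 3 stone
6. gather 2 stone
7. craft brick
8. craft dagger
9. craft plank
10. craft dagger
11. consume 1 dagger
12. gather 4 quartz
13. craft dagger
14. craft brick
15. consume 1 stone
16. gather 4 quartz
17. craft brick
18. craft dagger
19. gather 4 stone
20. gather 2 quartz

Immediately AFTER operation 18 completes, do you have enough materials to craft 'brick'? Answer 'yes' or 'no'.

After 1 (gather 5 quartz): quartz=5
After 2 (gather 2 stone): quartz=5 stone=2
After 3 (consume 1 stone): quartz=5 stone=1
After 4 (consume 1 stone): quartz=5
After 5 (gather 3 stone): quartz=5 stone=3
After 6 (gather 2 stone): quartz=5 stone=5
After 7 (craft brick): brick=4 quartz=2 stone=5
After 8 (craft dagger): brick=4 dagger=1 quartz=1 stone=5
After 9 (craft plank): brick=4 dagger=1 plank=1 quartz=1 stone=2
After 10 (craft dagger): brick=4 dagger=2 plank=1 stone=2
After 11 (consume 1 dagger): brick=4 dagger=1 plank=1 stone=2
After 12 (gather 4 quartz): brick=4 dagger=1 plank=1 quartz=4 stone=2
After 13 (craft dagger): brick=4 dagger=2 plank=1 quartz=3 stone=2
After 14 (craft brick): brick=8 dagger=2 plank=1 stone=2
After 15 (consume 1 stone): brick=8 dagger=2 plank=1 stone=1
After 16 (gather 4 quartz): brick=8 dagger=2 plank=1 quartz=4 stone=1
After 17 (craft brick): brick=12 dagger=2 plank=1 quartz=1 stone=1
After 18 (craft dagger): brick=12 dagger=3 plank=1 stone=1

Answer: no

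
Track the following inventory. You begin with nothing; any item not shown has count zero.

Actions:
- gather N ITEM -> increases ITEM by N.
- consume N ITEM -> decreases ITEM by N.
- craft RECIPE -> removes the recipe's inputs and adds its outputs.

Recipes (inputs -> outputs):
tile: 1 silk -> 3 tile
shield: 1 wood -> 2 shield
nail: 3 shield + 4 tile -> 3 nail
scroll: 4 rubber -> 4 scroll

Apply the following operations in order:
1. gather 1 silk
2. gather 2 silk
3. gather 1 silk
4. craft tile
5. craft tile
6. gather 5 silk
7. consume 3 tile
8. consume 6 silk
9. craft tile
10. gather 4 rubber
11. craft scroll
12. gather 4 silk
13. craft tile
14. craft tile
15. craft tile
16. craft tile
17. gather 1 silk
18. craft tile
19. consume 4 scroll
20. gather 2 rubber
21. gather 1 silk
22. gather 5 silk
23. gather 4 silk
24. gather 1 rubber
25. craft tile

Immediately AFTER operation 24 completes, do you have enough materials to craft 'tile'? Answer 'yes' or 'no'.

After 1 (gather 1 silk): silk=1
After 2 (gather 2 silk): silk=3
After 3 (gather 1 silk): silk=4
After 4 (craft tile): silk=3 tile=3
After 5 (craft tile): silk=2 tile=6
After 6 (gather 5 silk): silk=7 tile=6
After 7 (consume 3 tile): silk=7 tile=3
After 8 (consume 6 silk): silk=1 tile=3
After 9 (craft tile): tile=6
After 10 (gather 4 rubber): rubber=4 tile=6
After 11 (craft scroll): scroll=4 tile=6
After 12 (gather 4 silk): scroll=4 silk=4 tile=6
After 13 (craft tile): scroll=4 silk=3 tile=9
After 14 (craft tile): scroll=4 silk=2 tile=12
After 15 (craft tile): scroll=4 silk=1 tile=15
After 16 (craft tile): scroll=4 tile=18
After 17 (gather 1 silk): scroll=4 silk=1 tile=18
After 18 (craft tile): scroll=4 tile=21
After 19 (consume 4 scroll): tile=21
After 20 (gather 2 rubber): rubber=2 tile=21
After 21 (gather 1 silk): rubber=2 silk=1 tile=21
After 22 (gather 5 silk): rubber=2 silk=6 tile=21
After 23 (gather 4 silk): rubber=2 silk=10 tile=21
After 24 (gather 1 rubber): rubber=3 silk=10 tile=21

Answer: yes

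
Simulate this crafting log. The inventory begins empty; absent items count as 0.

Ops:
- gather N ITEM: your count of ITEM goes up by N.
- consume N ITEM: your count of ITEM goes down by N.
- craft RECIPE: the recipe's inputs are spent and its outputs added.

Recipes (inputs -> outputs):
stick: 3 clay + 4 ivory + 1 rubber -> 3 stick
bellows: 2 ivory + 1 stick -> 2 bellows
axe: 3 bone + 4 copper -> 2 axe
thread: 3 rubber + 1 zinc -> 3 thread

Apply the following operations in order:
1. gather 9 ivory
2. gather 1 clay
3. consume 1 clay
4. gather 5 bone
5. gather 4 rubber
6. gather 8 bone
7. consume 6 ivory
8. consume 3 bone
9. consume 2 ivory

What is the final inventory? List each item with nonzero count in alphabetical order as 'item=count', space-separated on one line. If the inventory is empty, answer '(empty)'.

Answer: bone=10 ivory=1 rubber=4

Derivation:
After 1 (gather 9 ivory): ivory=9
After 2 (gather 1 clay): clay=1 ivory=9
After 3 (consume 1 clay): ivory=9
After 4 (gather 5 bone): bone=5 ivory=9
After 5 (gather 4 rubber): bone=5 ivory=9 rubber=4
After 6 (gather 8 bone): bone=13 ivory=9 rubber=4
After 7 (consume 6 ivory): bone=13 ivory=3 rubber=4
After 8 (consume 3 bone): bone=10 ivory=3 rubber=4
After 9 (consume 2 ivory): bone=10 ivory=1 rubber=4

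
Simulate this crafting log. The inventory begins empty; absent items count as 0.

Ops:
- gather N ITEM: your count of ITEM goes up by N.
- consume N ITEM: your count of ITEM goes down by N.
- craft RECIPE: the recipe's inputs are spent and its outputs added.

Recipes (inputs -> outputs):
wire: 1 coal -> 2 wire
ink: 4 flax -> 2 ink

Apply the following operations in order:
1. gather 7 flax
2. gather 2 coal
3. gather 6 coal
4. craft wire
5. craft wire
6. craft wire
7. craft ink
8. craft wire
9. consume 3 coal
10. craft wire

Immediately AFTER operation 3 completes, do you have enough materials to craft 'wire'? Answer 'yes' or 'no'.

After 1 (gather 7 flax): flax=7
After 2 (gather 2 coal): coal=2 flax=7
After 3 (gather 6 coal): coal=8 flax=7

Answer: yes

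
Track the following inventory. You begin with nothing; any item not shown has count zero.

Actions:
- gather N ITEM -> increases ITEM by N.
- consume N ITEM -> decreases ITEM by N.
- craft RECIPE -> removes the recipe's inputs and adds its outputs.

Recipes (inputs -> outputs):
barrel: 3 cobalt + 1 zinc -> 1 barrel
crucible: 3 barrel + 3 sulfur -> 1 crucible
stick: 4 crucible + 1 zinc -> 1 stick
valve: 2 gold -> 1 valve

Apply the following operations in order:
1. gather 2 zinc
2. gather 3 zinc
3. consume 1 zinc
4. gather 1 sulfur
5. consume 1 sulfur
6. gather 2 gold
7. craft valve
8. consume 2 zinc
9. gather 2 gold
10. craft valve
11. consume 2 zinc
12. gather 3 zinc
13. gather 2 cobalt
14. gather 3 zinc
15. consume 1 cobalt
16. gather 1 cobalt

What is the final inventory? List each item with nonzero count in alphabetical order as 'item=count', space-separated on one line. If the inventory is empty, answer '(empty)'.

Answer: cobalt=2 valve=2 zinc=6

Derivation:
After 1 (gather 2 zinc): zinc=2
After 2 (gather 3 zinc): zinc=5
After 3 (consume 1 zinc): zinc=4
After 4 (gather 1 sulfur): sulfur=1 zinc=4
After 5 (consume 1 sulfur): zinc=4
After 6 (gather 2 gold): gold=2 zinc=4
After 7 (craft valve): valve=1 zinc=4
After 8 (consume 2 zinc): valve=1 zinc=2
After 9 (gather 2 gold): gold=2 valve=1 zinc=2
After 10 (craft valve): valve=2 zinc=2
After 11 (consume 2 zinc): valve=2
After 12 (gather 3 zinc): valve=2 zinc=3
After 13 (gather 2 cobalt): cobalt=2 valve=2 zinc=3
After 14 (gather 3 zinc): cobalt=2 valve=2 zinc=6
After 15 (consume 1 cobalt): cobalt=1 valve=2 zinc=6
After 16 (gather 1 cobalt): cobalt=2 valve=2 zinc=6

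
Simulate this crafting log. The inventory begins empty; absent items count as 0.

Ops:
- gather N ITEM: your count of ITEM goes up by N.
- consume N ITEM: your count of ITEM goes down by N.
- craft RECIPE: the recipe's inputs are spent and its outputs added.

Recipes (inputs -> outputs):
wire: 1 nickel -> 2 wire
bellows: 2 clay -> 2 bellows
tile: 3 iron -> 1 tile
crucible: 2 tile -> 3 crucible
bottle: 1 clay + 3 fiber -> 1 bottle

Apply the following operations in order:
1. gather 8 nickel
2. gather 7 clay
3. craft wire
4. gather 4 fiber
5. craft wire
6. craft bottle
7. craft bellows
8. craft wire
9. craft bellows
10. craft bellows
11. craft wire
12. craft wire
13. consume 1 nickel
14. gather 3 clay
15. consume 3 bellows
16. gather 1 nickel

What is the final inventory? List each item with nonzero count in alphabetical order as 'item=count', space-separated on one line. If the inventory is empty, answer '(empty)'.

Answer: bellows=3 bottle=1 clay=3 fiber=1 nickel=3 wire=10

Derivation:
After 1 (gather 8 nickel): nickel=8
After 2 (gather 7 clay): clay=7 nickel=8
After 3 (craft wire): clay=7 nickel=7 wire=2
After 4 (gather 4 fiber): clay=7 fiber=4 nickel=7 wire=2
After 5 (craft wire): clay=7 fiber=4 nickel=6 wire=4
After 6 (craft bottle): bottle=1 clay=6 fiber=1 nickel=6 wire=4
After 7 (craft bellows): bellows=2 bottle=1 clay=4 fiber=1 nickel=6 wire=4
After 8 (craft wire): bellows=2 bottle=1 clay=4 fiber=1 nickel=5 wire=6
After 9 (craft bellows): bellows=4 bottle=1 clay=2 fiber=1 nickel=5 wire=6
After 10 (craft bellows): bellows=6 bottle=1 fiber=1 nickel=5 wire=6
After 11 (craft wire): bellows=6 bottle=1 fiber=1 nickel=4 wire=8
After 12 (craft wire): bellows=6 bottle=1 fiber=1 nickel=3 wire=10
After 13 (consume 1 nickel): bellows=6 bottle=1 fiber=1 nickel=2 wire=10
After 14 (gather 3 clay): bellows=6 bottle=1 clay=3 fiber=1 nickel=2 wire=10
After 15 (consume 3 bellows): bellows=3 bottle=1 clay=3 fiber=1 nickel=2 wire=10
After 16 (gather 1 nickel): bellows=3 bottle=1 clay=3 fiber=1 nickel=3 wire=10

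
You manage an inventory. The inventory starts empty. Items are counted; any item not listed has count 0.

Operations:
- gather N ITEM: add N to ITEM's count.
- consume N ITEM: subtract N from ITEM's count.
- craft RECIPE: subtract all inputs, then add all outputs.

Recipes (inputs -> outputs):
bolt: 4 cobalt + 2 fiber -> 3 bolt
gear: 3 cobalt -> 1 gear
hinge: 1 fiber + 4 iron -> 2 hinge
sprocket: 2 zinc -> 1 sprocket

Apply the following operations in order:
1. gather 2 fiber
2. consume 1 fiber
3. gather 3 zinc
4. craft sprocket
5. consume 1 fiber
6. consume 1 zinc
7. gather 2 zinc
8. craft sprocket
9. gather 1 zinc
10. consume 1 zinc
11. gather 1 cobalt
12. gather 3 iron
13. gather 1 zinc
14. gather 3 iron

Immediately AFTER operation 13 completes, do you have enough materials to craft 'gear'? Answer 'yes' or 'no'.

After 1 (gather 2 fiber): fiber=2
After 2 (consume 1 fiber): fiber=1
After 3 (gather 3 zinc): fiber=1 zinc=3
After 4 (craft sprocket): fiber=1 sprocket=1 zinc=1
After 5 (consume 1 fiber): sprocket=1 zinc=1
After 6 (consume 1 zinc): sprocket=1
After 7 (gather 2 zinc): sprocket=1 zinc=2
After 8 (craft sprocket): sprocket=2
After 9 (gather 1 zinc): sprocket=2 zinc=1
After 10 (consume 1 zinc): sprocket=2
After 11 (gather 1 cobalt): cobalt=1 sprocket=2
After 12 (gather 3 iron): cobalt=1 iron=3 sprocket=2
After 13 (gather 1 zinc): cobalt=1 iron=3 sprocket=2 zinc=1

Answer: no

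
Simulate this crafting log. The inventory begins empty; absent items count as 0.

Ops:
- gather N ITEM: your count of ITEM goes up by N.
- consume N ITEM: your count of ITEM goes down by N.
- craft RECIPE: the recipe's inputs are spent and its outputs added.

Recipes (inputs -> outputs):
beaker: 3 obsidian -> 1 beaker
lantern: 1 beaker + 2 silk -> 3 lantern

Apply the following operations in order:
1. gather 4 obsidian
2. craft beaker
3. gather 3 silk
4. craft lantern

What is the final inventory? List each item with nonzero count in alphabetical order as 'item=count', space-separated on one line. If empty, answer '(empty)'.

After 1 (gather 4 obsidian): obsidian=4
After 2 (craft beaker): beaker=1 obsidian=1
After 3 (gather 3 silk): beaker=1 obsidian=1 silk=3
After 4 (craft lantern): lantern=3 obsidian=1 silk=1

Answer: lantern=3 obsidian=1 silk=1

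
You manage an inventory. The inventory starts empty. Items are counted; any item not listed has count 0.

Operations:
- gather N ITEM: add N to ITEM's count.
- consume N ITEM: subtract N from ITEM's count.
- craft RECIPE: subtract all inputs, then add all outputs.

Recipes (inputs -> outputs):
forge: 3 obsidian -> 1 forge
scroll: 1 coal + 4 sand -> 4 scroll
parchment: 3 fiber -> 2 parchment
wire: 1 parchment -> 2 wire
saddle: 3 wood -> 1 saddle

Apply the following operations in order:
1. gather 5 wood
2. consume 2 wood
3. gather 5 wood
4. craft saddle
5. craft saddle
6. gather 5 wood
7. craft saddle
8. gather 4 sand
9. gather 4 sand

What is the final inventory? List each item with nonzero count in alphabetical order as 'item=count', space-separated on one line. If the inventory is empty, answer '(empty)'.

Answer: saddle=3 sand=8 wood=4

Derivation:
After 1 (gather 5 wood): wood=5
After 2 (consume 2 wood): wood=3
After 3 (gather 5 wood): wood=8
After 4 (craft saddle): saddle=1 wood=5
After 5 (craft saddle): saddle=2 wood=2
After 6 (gather 5 wood): saddle=2 wood=7
After 7 (craft saddle): saddle=3 wood=4
After 8 (gather 4 sand): saddle=3 sand=4 wood=4
After 9 (gather 4 sand): saddle=3 sand=8 wood=4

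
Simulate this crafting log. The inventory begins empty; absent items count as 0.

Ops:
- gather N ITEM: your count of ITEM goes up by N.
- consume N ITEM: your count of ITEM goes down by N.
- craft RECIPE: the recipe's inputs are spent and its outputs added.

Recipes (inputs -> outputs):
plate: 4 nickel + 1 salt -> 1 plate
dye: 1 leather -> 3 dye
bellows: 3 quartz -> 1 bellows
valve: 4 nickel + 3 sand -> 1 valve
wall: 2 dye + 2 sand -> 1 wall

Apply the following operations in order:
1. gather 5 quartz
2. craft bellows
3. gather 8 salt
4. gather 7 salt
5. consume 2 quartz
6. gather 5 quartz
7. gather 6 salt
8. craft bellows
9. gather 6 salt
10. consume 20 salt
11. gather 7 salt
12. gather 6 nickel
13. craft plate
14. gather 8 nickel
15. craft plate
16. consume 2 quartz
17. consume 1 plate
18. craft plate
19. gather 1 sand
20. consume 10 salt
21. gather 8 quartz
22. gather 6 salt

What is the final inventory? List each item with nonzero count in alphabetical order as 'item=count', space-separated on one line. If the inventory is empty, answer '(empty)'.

Answer: bellows=2 nickel=2 plate=2 quartz=8 salt=7 sand=1

Derivation:
After 1 (gather 5 quartz): quartz=5
After 2 (craft bellows): bellows=1 quartz=2
After 3 (gather 8 salt): bellows=1 quartz=2 salt=8
After 4 (gather 7 salt): bellows=1 quartz=2 salt=15
After 5 (consume 2 quartz): bellows=1 salt=15
After 6 (gather 5 quartz): bellows=1 quartz=5 salt=15
After 7 (gather 6 salt): bellows=1 quartz=5 salt=21
After 8 (craft bellows): bellows=2 quartz=2 salt=21
After 9 (gather 6 salt): bellows=2 quartz=2 salt=27
After 10 (consume 20 salt): bellows=2 quartz=2 salt=7
After 11 (gather 7 salt): bellows=2 quartz=2 salt=14
After 12 (gather 6 nickel): bellows=2 nickel=6 quartz=2 salt=14
After 13 (craft plate): bellows=2 nickel=2 plate=1 quartz=2 salt=13
After 14 (gather 8 nickel): bellows=2 nickel=10 plate=1 quartz=2 salt=13
After 15 (craft plate): bellows=2 nickel=6 plate=2 quartz=2 salt=12
After 16 (consume 2 quartz): bellows=2 nickel=6 plate=2 salt=12
After 17 (consume 1 plate): bellows=2 nickel=6 plate=1 salt=12
After 18 (craft plate): bellows=2 nickel=2 plate=2 salt=11
After 19 (gather 1 sand): bellows=2 nickel=2 plate=2 salt=11 sand=1
After 20 (consume 10 salt): bellows=2 nickel=2 plate=2 salt=1 sand=1
After 21 (gather 8 quartz): bellows=2 nickel=2 plate=2 quartz=8 salt=1 sand=1
After 22 (gather 6 salt): bellows=2 nickel=2 plate=2 quartz=8 salt=7 sand=1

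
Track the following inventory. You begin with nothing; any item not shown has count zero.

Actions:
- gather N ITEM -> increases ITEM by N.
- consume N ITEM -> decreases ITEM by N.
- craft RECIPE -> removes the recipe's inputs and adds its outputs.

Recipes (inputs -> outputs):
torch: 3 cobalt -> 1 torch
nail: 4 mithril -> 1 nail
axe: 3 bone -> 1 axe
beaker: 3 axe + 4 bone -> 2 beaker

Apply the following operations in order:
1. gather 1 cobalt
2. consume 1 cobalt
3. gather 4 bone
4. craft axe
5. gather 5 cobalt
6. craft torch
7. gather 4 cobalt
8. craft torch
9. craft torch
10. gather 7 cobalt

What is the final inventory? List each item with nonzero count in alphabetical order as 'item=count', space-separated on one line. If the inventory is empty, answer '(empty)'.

After 1 (gather 1 cobalt): cobalt=1
After 2 (consume 1 cobalt): (empty)
After 3 (gather 4 bone): bone=4
After 4 (craft axe): axe=1 bone=1
After 5 (gather 5 cobalt): axe=1 bone=1 cobalt=5
After 6 (craft torch): axe=1 bone=1 cobalt=2 torch=1
After 7 (gather 4 cobalt): axe=1 bone=1 cobalt=6 torch=1
After 8 (craft torch): axe=1 bone=1 cobalt=3 torch=2
After 9 (craft torch): axe=1 bone=1 torch=3
After 10 (gather 7 cobalt): axe=1 bone=1 cobalt=7 torch=3

Answer: axe=1 bone=1 cobalt=7 torch=3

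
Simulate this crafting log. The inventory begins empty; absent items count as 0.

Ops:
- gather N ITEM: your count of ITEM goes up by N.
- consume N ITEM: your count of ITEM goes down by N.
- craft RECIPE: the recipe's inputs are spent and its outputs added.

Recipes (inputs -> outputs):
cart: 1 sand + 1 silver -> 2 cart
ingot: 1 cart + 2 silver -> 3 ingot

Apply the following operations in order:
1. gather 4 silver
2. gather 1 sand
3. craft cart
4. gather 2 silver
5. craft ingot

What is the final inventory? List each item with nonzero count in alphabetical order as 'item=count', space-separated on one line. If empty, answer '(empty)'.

Answer: cart=1 ingot=3 silver=3

Derivation:
After 1 (gather 4 silver): silver=4
After 2 (gather 1 sand): sand=1 silver=4
After 3 (craft cart): cart=2 silver=3
After 4 (gather 2 silver): cart=2 silver=5
After 5 (craft ingot): cart=1 ingot=3 silver=3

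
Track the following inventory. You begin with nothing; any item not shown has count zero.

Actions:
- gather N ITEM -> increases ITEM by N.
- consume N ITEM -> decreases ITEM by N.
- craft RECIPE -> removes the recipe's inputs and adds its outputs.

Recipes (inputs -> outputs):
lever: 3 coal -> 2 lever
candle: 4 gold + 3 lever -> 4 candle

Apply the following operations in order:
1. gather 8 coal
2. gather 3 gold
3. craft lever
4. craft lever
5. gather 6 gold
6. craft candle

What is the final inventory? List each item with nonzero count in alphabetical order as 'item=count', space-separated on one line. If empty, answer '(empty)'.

Answer: candle=4 coal=2 gold=5 lever=1

Derivation:
After 1 (gather 8 coal): coal=8
After 2 (gather 3 gold): coal=8 gold=3
After 3 (craft lever): coal=5 gold=3 lever=2
After 4 (craft lever): coal=2 gold=3 lever=4
After 5 (gather 6 gold): coal=2 gold=9 lever=4
After 6 (craft candle): candle=4 coal=2 gold=5 lever=1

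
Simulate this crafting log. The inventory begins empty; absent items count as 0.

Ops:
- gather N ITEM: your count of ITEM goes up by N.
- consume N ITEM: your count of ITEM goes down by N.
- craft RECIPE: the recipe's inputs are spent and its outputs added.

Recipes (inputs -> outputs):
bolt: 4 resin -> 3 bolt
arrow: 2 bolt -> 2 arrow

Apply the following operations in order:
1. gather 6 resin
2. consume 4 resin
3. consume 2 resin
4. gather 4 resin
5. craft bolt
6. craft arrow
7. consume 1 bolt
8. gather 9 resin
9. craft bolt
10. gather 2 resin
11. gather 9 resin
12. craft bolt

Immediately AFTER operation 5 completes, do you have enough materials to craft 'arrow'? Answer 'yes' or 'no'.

Answer: yes

Derivation:
After 1 (gather 6 resin): resin=6
After 2 (consume 4 resin): resin=2
After 3 (consume 2 resin): (empty)
After 4 (gather 4 resin): resin=4
After 5 (craft bolt): bolt=3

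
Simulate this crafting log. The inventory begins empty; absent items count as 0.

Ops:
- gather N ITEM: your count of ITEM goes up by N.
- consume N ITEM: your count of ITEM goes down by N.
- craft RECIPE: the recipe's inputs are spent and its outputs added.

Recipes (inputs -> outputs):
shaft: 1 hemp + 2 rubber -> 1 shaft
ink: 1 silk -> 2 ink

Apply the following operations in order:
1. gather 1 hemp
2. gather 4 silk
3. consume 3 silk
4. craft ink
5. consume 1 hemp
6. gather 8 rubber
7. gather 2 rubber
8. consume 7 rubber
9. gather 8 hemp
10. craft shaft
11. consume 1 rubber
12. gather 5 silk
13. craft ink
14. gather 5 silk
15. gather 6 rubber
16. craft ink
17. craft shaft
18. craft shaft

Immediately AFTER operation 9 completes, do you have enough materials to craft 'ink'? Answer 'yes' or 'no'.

Answer: no

Derivation:
After 1 (gather 1 hemp): hemp=1
After 2 (gather 4 silk): hemp=1 silk=4
After 3 (consume 3 silk): hemp=1 silk=1
After 4 (craft ink): hemp=1 ink=2
After 5 (consume 1 hemp): ink=2
After 6 (gather 8 rubber): ink=2 rubber=8
After 7 (gather 2 rubber): ink=2 rubber=10
After 8 (consume 7 rubber): ink=2 rubber=3
After 9 (gather 8 hemp): hemp=8 ink=2 rubber=3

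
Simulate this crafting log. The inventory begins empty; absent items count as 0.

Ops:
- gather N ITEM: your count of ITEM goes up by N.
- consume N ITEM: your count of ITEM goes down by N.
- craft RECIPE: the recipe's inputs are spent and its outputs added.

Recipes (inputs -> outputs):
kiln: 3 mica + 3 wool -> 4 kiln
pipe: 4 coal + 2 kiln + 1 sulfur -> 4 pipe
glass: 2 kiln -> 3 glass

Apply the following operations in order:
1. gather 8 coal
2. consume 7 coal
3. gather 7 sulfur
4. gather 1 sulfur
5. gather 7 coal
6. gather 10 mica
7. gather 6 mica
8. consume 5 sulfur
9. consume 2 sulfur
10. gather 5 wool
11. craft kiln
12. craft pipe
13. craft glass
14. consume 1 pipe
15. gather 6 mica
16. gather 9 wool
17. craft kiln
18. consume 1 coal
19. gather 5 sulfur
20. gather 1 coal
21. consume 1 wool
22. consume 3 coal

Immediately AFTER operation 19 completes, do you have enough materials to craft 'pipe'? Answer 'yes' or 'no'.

After 1 (gather 8 coal): coal=8
After 2 (consume 7 coal): coal=1
After 3 (gather 7 sulfur): coal=1 sulfur=7
After 4 (gather 1 sulfur): coal=1 sulfur=8
After 5 (gather 7 coal): coal=8 sulfur=8
After 6 (gather 10 mica): coal=8 mica=10 sulfur=8
After 7 (gather 6 mica): coal=8 mica=16 sulfur=8
After 8 (consume 5 sulfur): coal=8 mica=16 sulfur=3
After 9 (consume 2 sulfur): coal=8 mica=16 sulfur=1
After 10 (gather 5 wool): coal=8 mica=16 sulfur=1 wool=5
After 11 (craft kiln): coal=8 kiln=4 mica=13 sulfur=1 wool=2
After 12 (craft pipe): coal=4 kiln=2 mica=13 pipe=4 wool=2
After 13 (craft glass): coal=4 glass=3 mica=13 pipe=4 wool=2
After 14 (consume 1 pipe): coal=4 glass=3 mica=13 pipe=3 wool=2
After 15 (gather 6 mica): coal=4 glass=3 mica=19 pipe=3 wool=2
After 16 (gather 9 wool): coal=4 glass=3 mica=19 pipe=3 wool=11
After 17 (craft kiln): coal=4 glass=3 kiln=4 mica=16 pipe=3 wool=8
After 18 (consume 1 coal): coal=3 glass=3 kiln=4 mica=16 pipe=3 wool=8
After 19 (gather 5 sulfur): coal=3 glass=3 kiln=4 mica=16 pipe=3 sulfur=5 wool=8

Answer: no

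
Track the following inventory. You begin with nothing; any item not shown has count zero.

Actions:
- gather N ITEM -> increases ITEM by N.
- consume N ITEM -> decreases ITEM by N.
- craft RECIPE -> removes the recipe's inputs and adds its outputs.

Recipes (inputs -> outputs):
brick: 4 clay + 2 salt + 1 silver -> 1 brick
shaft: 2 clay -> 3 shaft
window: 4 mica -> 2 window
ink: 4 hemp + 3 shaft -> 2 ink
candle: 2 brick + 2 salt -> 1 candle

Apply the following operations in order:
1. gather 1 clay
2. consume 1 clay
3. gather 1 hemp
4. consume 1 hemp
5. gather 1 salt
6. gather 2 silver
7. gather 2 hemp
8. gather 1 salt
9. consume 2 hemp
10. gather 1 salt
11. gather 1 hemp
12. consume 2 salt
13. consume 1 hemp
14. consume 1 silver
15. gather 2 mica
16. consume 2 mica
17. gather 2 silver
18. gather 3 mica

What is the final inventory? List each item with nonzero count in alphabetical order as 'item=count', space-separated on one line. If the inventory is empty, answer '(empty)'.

After 1 (gather 1 clay): clay=1
After 2 (consume 1 clay): (empty)
After 3 (gather 1 hemp): hemp=1
After 4 (consume 1 hemp): (empty)
After 5 (gather 1 salt): salt=1
After 6 (gather 2 silver): salt=1 silver=2
After 7 (gather 2 hemp): hemp=2 salt=1 silver=2
After 8 (gather 1 salt): hemp=2 salt=2 silver=2
After 9 (consume 2 hemp): salt=2 silver=2
After 10 (gather 1 salt): salt=3 silver=2
After 11 (gather 1 hemp): hemp=1 salt=3 silver=2
After 12 (consume 2 salt): hemp=1 salt=1 silver=2
After 13 (consume 1 hemp): salt=1 silver=2
After 14 (consume 1 silver): salt=1 silver=1
After 15 (gather 2 mica): mica=2 salt=1 silver=1
After 16 (consume 2 mica): salt=1 silver=1
After 17 (gather 2 silver): salt=1 silver=3
After 18 (gather 3 mica): mica=3 salt=1 silver=3

Answer: mica=3 salt=1 silver=3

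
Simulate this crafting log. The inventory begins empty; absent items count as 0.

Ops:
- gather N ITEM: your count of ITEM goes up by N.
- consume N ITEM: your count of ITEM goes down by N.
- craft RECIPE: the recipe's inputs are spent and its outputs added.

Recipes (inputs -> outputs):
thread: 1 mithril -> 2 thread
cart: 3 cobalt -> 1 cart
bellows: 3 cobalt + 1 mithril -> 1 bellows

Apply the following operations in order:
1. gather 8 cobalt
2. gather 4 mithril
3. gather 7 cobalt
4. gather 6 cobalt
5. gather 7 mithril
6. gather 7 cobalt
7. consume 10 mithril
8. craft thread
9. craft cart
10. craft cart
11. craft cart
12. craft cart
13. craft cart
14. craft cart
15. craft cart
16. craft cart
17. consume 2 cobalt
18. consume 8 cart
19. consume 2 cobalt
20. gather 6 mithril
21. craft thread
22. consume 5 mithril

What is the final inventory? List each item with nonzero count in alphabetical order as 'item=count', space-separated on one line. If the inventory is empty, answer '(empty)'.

After 1 (gather 8 cobalt): cobalt=8
After 2 (gather 4 mithril): cobalt=8 mithril=4
After 3 (gather 7 cobalt): cobalt=15 mithril=4
After 4 (gather 6 cobalt): cobalt=21 mithril=4
After 5 (gather 7 mithril): cobalt=21 mithril=11
After 6 (gather 7 cobalt): cobalt=28 mithril=11
After 7 (consume 10 mithril): cobalt=28 mithril=1
After 8 (craft thread): cobalt=28 thread=2
After 9 (craft cart): cart=1 cobalt=25 thread=2
After 10 (craft cart): cart=2 cobalt=22 thread=2
After 11 (craft cart): cart=3 cobalt=19 thread=2
After 12 (craft cart): cart=4 cobalt=16 thread=2
After 13 (craft cart): cart=5 cobalt=13 thread=2
After 14 (craft cart): cart=6 cobalt=10 thread=2
After 15 (craft cart): cart=7 cobalt=7 thread=2
After 16 (craft cart): cart=8 cobalt=4 thread=2
After 17 (consume 2 cobalt): cart=8 cobalt=2 thread=2
After 18 (consume 8 cart): cobalt=2 thread=2
After 19 (consume 2 cobalt): thread=2
After 20 (gather 6 mithril): mithril=6 thread=2
After 21 (craft thread): mithril=5 thread=4
After 22 (consume 5 mithril): thread=4

Answer: thread=4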